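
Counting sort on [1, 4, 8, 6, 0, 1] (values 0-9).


Input: [1, 4, 8, 6, 0, 1]
Counts: [1, 2, 0, 0, 1, 0, 1, 0, 1, 0]

Sorted: [0, 1, 1, 4, 6, 8]


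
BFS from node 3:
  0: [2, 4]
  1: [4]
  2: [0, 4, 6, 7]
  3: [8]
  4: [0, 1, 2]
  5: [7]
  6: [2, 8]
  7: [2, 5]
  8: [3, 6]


Visit 3, enqueue [8]
Visit 8, enqueue [6]
Visit 6, enqueue [2]
Visit 2, enqueue [0, 4, 7]
Visit 0, enqueue []
Visit 4, enqueue [1]
Visit 7, enqueue [5]
Visit 1, enqueue []
Visit 5, enqueue []

BFS order: [3, 8, 6, 2, 0, 4, 7, 1, 5]


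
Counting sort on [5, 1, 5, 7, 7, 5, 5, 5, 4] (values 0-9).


Input: [5, 1, 5, 7, 7, 5, 5, 5, 4]
Counts: [0, 1, 0, 0, 1, 5, 0, 2, 0, 0]

Sorted: [1, 4, 5, 5, 5, 5, 5, 7, 7]


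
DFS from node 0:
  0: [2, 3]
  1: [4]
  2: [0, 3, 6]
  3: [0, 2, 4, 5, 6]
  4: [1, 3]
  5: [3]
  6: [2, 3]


Visit 0, push [3, 2]
Visit 2, push [6, 3]
Visit 3, push [6, 5, 4]
Visit 4, push [1]
Visit 1, push []
Visit 5, push []
Visit 6, push []

DFS order: [0, 2, 3, 4, 1, 5, 6]


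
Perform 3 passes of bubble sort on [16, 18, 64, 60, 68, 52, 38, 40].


Initial: [16, 18, 64, 60, 68, 52, 38, 40]
Pass 1: [16, 18, 60, 64, 52, 38, 40, 68] (4 swaps)
Pass 2: [16, 18, 60, 52, 38, 40, 64, 68] (3 swaps)
Pass 3: [16, 18, 52, 38, 40, 60, 64, 68] (3 swaps)

After 3 passes: [16, 18, 52, 38, 40, 60, 64, 68]


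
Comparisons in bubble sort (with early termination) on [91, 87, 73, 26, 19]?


Algorithm: bubble sort (with early termination)
Input: [91, 87, 73, 26, 19]
Sorted: [19, 26, 73, 87, 91]

10


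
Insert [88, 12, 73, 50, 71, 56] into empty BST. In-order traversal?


Insert 88: root
Insert 12: L from 88
Insert 73: L from 88 -> R from 12
Insert 50: L from 88 -> R from 12 -> L from 73
Insert 71: L from 88 -> R from 12 -> L from 73 -> R from 50
Insert 56: L from 88 -> R from 12 -> L from 73 -> R from 50 -> L from 71

In-order: [12, 50, 56, 71, 73, 88]


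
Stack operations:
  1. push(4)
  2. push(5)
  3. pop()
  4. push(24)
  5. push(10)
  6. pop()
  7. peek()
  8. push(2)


push(4) -> [4]
push(5) -> [4, 5]
pop()->5, [4]
push(24) -> [4, 24]
push(10) -> [4, 24, 10]
pop()->10, [4, 24]
peek()->24
push(2) -> [4, 24, 2]

Final stack: [4, 24, 2]


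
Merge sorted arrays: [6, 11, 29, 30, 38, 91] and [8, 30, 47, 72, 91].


Take 6 from A
Take 8 from B
Take 11 from A
Take 29 from A
Take 30 from A
Take 30 from B
Take 38 from A
Take 47 from B
Take 72 from B
Take 91 from A

Merged: [6, 8, 11, 29, 30, 30, 38, 47, 72, 91, 91]


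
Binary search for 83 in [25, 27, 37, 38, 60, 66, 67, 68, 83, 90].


Step 1: lo=0, hi=9, mid=4, val=60
Step 2: lo=5, hi=9, mid=7, val=68
Step 3: lo=8, hi=9, mid=8, val=83

Found at index 8


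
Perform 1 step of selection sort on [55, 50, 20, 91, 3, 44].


Initial: [55, 50, 20, 91, 3, 44]
Step 1: min=3 at 4
  Swap: [3, 50, 20, 91, 55, 44]

After 1 step: [3, 50, 20, 91, 55, 44]


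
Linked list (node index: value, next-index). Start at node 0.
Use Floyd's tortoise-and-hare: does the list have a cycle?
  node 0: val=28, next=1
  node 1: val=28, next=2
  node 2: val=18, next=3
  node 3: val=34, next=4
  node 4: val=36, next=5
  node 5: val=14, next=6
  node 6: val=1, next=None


Floyd's tortoise (slow, +1) and hare (fast, +2):
  init: slow=0, fast=0
  step 1: slow=1, fast=2
  step 2: slow=2, fast=4
  step 3: slow=3, fast=6
  step 4: fast -> None, no cycle

Cycle: no


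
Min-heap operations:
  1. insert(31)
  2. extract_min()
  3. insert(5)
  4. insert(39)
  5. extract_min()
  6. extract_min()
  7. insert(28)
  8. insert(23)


insert(31) -> [31]
extract_min()->31, []
insert(5) -> [5]
insert(39) -> [5, 39]
extract_min()->5, [39]
extract_min()->39, []
insert(28) -> [28]
insert(23) -> [23, 28]

Final heap: [23, 28]


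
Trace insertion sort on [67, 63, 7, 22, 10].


Initial: [67, 63, 7, 22, 10]
Insert 63: [63, 67, 7, 22, 10]
Insert 7: [7, 63, 67, 22, 10]
Insert 22: [7, 22, 63, 67, 10]
Insert 10: [7, 10, 22, 63, 67]

Sorted: [7, 10, 22, 63, 67]


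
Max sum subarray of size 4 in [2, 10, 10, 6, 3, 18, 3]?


[0:4]: 28
[1:5]: 29
[2:6]: 37
[3:7]: 30

Max: 37 at [2:6]


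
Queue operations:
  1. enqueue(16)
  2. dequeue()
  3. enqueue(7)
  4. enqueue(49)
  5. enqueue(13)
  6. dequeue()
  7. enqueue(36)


enqueue(16) -> [16]
dequeue()->16, []
enqueue(7) -> [7]
enqueue(49) -> [7, 49]
enqueue(13) -> [7, 49, 13]
dequeue()->7, [49, 13]
enqueue(36) -> [49, 13, 36]

Final queue: [49, 13, 36]


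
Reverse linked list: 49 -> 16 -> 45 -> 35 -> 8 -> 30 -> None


Step 1: curr=49, set curr.next=prev(None) | reversed so far: 49
Step 2: curr=16, set curr.next=prev(49) | reversed so far: 16 -> 49
Step 3: curr=45, set curr.next=prev(16) | reversed so far: 45 -> 16 -> 49
Step 4: curr=35, set curr.next=prev(45) | reversed so far: 35 -> 45 -> 16 -> 49
Step 5: curr=8, set curr.next=prev(35) | reversed so far: 8 -> 35 -> 45 -> 16 -> 49
Step 6: curr=30, set curr.next=prev(8) | reversed so far: 30 -> 8 -> 35 -> 45 -> 16 -> 49

30 -> 8 -> 35 -> 45 -> 16 -> 49 -> None


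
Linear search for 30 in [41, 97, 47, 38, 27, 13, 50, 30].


i=0: 41!=30
i=1: 97!=30
i=2: 47!=30
i=3: 38!=30
i=4: 27!=30
i=5: 13!=30
i=6: 50!=30
i=7: 30==30 found!

Found at 7, 8 comps


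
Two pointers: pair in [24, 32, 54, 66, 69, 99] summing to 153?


lo=0(24)+hi=5(99)=123
lo=1(32)+hi=5(99)=131
lo=2(54)+hi=5(99)=153

Yes: 54+99=153


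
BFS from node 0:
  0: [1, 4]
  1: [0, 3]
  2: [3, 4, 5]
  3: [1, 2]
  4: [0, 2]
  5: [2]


Visit 0, enqueue [1, 4]
Visit 1, enqueue [3]
Visit 4, enqueue [2]
Visit 3, enqueue []
Visit 2, enqueue [5]
Visit 5, enqueue []

BFS order: [0, 1, 4, 3, 2, 5]


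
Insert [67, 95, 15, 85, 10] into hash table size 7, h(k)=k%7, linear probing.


Insert 67: h=4 -> slot 4
Insert 95: h=4, 1 probes -> slot 5
Insert 15: h=1 -> slot 1
Insert 85: h=1, 1 probes -> slot 2
Insert 10: h=3 -> slot 3

Table: [None, 15, 85, 10, 67, 95, None]


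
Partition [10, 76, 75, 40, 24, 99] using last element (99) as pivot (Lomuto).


Pivot: 99
  10 <= 99: advance i (no swap)
  76 <= 99: advance i (no swap)
  75 <= 99: advance i (no swap)
  40 <= 99: advance i (no swap)
  24 <= 99: advance i (no swap)
Place pivot at 5: [10, 76, 75, 40, 24, 99]

Partitioned: [10, 76, 75, 40, 24, 99]


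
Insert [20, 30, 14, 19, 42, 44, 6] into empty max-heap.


Insert 20: [20]
Insert 30: [30, 20]
Insert 14: [30, 20, 14]
Insert 19: [30, 20, 14, 19]
Insert 42: [42, 30, 14, 19, 20]
Insert 44: [44, 30, 42, 19, 20, 14]
Insert 6: [44, 30, 42, 19, 20, 14, 6]

Final heap: [44, 30, 42, 19, 20, 14, 6]


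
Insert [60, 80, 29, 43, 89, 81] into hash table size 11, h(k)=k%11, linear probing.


Insert 60: h=5 -> slot 5
Insert 80: h=3 -> slot 3
Insert 29: h=7 -> slot 7
Insert 43: h=10 -> slot 10
Insert 89: h=1 -> slot 1
Insert 81: h=4 -> slot 4

Table: [None, 89, None, 80, 81, 60, None, 29, None, None, 43]


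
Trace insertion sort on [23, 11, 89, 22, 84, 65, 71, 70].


Initial: [23, 11, 89, 22, 84, 65, 71, 70]
Insert 11: [11, 23, 89, 22, 84, 65, 71, 70]
Insert 89: [11, 23, 89, 22, 84, 65, 71, 70]
Insert 22: [11, 22, 23, 89, 84, 65, 71, 70]
Insert 84: [11, 22, 23, 84, 89, 65, 71, 70]
Insert 65: [11, 22, 23, 65, 84, 89, 71, 70]
Insert 71: [11, 22, 23, 65, 71, 84, 89, 70]
Insert 70: [11, 22, 23, 65, 70, 71, 84, 89]

Sorted: [11, 22, 23, 65, 70, 71, 84, 89]


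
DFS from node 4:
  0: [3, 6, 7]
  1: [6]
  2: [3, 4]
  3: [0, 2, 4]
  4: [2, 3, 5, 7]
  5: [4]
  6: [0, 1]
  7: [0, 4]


Visit 4, push [7, 5, 3, 2]
Visit 2, push [3]
Visit 3, push [0]
Visit 0, push [7, 6]
Visit 6, push [1]
Visit 1, push []
Visit 7, push []
Visit 5, push []

DFS order: [4, 2, 3, 0, 6, 1, 7, 5]


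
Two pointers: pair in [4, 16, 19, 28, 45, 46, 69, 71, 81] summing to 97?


lo=0(4)+hi=8(81)=85
lo=1(16)+hi=8(81)=97

Yes: 16+81=97


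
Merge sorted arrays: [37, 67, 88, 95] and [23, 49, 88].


Take 23 from B
Take 37 from A
Take 49 from B
Take 67 from A
Take 88 from A
Take 88 from B

Merged: [23, 37, 49, 67, 88, 88, 95]


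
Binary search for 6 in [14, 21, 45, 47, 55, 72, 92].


Step 1: lo=0, hi=6, mid=3, val=47
Step 2: lo=0, hi=2, mid=1, val=21
Step 3: lo=0, hi=0, mid=0, val=14

Not found


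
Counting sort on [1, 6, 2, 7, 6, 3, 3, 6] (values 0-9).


Input: [1, 6, 2, 7, 6, 3, 3, 6]
Counts: [0, 1, 1, 2, 0, 0, 3, 1, 0, 0]

Sorted: [1, 2, 3, 3, 6, 6, 6, 7]


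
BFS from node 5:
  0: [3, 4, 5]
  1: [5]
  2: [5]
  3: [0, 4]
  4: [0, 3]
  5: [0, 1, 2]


Visit 5, enqueue [0, 1, 2]
Visit 0, enqueue [3, 4]
Visit 1, enqueue []
Visit 2, enqueue []
Visit 3, enqueue []
Visit 4, enqueue []

BFS order: [5, 0, 1, 2, 3, 4]


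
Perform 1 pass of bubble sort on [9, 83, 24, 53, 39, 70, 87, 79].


Initial: [9, 83, 24, 53, 39, 70, 87, 79]
Pass 1: [9, 24, 53, 39, 70, 83, 79, 87] (5 swaps)

After 1 pass: [9, 24, 53, 39, 70, 83, 79, 87]


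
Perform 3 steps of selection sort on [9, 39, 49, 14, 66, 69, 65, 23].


Initial: [9, 39, 49, 14, 66, 69, 65, 23]
Step 1: min=9 at 0
  Swap: [9, 39, 49, 14, 66, 69, 65, 23]
Step 2: min=14 at 3
  Swap: [9, 14, 49, 39, 66, 69, 65, 23]
Step 3: min=23 at 7
  Swap: [9, 14, 23, 39, 66, 69, 65, 49]

After 3 steps: [9, 14, 23, 39, 66, 69, 65, 49]


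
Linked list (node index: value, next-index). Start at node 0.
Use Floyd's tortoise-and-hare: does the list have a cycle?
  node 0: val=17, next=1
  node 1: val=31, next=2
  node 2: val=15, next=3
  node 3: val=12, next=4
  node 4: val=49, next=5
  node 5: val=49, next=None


Floyd's tortoise (slow, +1) and hare (fast, +2):
  init: slow=0, fast=0
  step 1: slow=1, fast=2
  step 2: slow=2, fast=4
  step 3: fast 4->5->None, no cycle

Cycle: no


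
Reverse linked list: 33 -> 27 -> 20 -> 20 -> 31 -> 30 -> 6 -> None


Step 1: curr=33, set curr.next=prev(None) | reversed so far: 33
Step 2: curr=27, set curr.next=prev(33) | reversed so far: 27 -> 33
Step 3: curr=20, set curr.next=prev(27) | reversed so far: 20 -> 27 -> 33
Step 4: curr=20, set curr.next=prev(20) | reversed so far: 20 -> 20 -> 27 -> 33
Step 5: curr=31, set curr.next=prev(20) | reversed so far: 31 -> 20 -> 20 -> 27 -> 33
Step 6: curr=30, set curr.next=prev(31) | reversed so far: 30 -> 31 -> 20 -> 20 -> 27 -> 33
Step 7: curr=6, set curr.next=prev(30) | reversed so far: 6 -> 30 -> 31 -> 20 -> 20 -> 27 -> 33

6 -> 30 -> 31 -> 20 -> 20 -> 27 -> 33 -> None


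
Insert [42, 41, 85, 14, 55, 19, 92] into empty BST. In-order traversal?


Insert 42: root
Insert 41: L from 42
Insert 85: R from 42
Insert 14: L from 42 -> L from 41
Insert 55: R from 42 -> L from 85
Insert 19: L from 42 -> L from 41 -> R from 14
Insert 92: R from 42 -> R from 85

In-order: [14, 19, 41, 42, 55, 85, 92]


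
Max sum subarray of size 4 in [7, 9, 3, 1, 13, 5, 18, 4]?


[0:4]: 20
[1:5]: 26
[2:6]: 22
[3:7]: 37
[4:8]: 40

Max: 40 at [4:8]


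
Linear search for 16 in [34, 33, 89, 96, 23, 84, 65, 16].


i=0: 34!=16
i=1: 33!=16
i=2: 89!=16
i=3: 96!=16
i=4: 23!=16
i=5: 84!=16
i=6: 65!=16
i=7: 16==16 found!

Found at 7, 8 comps


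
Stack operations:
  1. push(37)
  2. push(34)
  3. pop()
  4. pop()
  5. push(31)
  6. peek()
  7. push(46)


push(37) -> [37]
push(34) -> [37, 34]
pop()->34, [37]
pop()->37, []
push(31) -> [31]
peek()->31
push(46) -> [31, 46]

Final stack: [31, 46]


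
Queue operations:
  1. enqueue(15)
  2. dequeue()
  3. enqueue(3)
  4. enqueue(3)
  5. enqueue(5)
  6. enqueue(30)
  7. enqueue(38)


enqueue(15) -> [15]
dequeue()->15, []
enqueue(3) -> [3]
enqueue(3) -> [3, 3]
enqueue(5) -> [3, 3, 5]
enqueue(30) -> [3, 3, 5, 30]
enqueue(38) -> [3, 3, 5, 30, 38]

Final queue: [3, 3, 5, 30, 38]


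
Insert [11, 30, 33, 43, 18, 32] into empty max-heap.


Insert 11: [11]
Insert 30: [30, 11]
Insert 33: [33, 11, 30]
Insert 43: [43, 33, 30, 11]
Insert 18: [43, 33, 30, 11, 18]
Insert 32: [43, 33, 32, 11, 18, 30]

Final heap: [43, 33, 32, 11, 18, 30]


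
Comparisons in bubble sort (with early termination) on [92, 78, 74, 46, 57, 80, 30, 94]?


Algorithm: bubble sort (with early termination)
Input: [92, 78, 74, 46, 57, 80, 30, 94]
Sorted: [30, 46, 57, 74, 78, 80, 92, 94]

28


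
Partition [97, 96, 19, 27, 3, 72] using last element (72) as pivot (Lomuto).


Pivot: 72
  19 <= 72: swap -> [19, 96, 97, 27, 3, 72]
  27 <= 72: swap -> [19, 27, 97, 96, 3, 72]
  3 <= 72: swap -> [19, 27, 3, 96, 97, 72]
Place pivot at 3: [19, 27, 3, 72, 97, 96]

Partitioned: [19, 27, 3, 72, 97, 96]


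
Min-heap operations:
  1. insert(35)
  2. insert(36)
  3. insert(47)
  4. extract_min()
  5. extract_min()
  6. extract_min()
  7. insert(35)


insert(35) -> [35]
insert(36) -> [35, 36]
insert(47) -> [35, 36, 47]
extract_min()->35, [36, 47]
extract_min()->36, [47]
extract_min()->47, []
insert(35) -> [35]

Final heap: [35]


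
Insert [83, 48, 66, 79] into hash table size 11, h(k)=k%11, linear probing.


Insert 83: h=6 -> slot 6
Insert 48: h=4 -> slot 4
Insert 66: h=0 -> slot 0
Insert 79: h=2 -> slot 2

Table: [66, None, 79, None, 48, None, 83, None, None, None, None]


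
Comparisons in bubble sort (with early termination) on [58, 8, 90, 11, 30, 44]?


Algorithm: bubble sort (with early termination)
Input: [58, 8, 90, 11, 30, 44]
Sorted: [8, 11, 30, 44, 58, 90]

12


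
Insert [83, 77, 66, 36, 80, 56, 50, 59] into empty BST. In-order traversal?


Insert 83: root
Insert 77: L from 83
Insert 66: L from 83 -> L from 77
Insert 36: L from 83 -> L from 77 -> L from 66
Insert 80: L from 83 -> R from 77
Insert 56: L from 83 -> L from 77 -> L from 66 -> R from 36
Insert 50: L from 83 -> L from 77 -> L from 66 -> R from 36 -> L from 56
Insert 59: L from 83 -> L from 77 -> L from 66 -> R from 36 -> R from 56

In-order: [36, 50, 56, 59, 66, 77, 80, 83]


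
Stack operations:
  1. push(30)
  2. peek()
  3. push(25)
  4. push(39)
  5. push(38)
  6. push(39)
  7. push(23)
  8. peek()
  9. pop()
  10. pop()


push(30) -> [30]
peek()->30
push(25) -> [30, 25]
push(39) -> [30, 25, 39]
push(38) -> [30, 25, 39, 38]
push(39) -> [30, 25, 39, 38, 39]
push(23) -> [30, 25, 39, 38, 39, 23]
peek()->23
pop()->23, [30, 25, 39, 38, 39]
pop()->39, [30, 25, 39, 38]

Final stack: [30, 25, 39, 38]


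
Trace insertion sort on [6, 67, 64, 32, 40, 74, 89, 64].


Initial: [6, 67, 64, 32, 40, 74, 89, 64]
Insert 67: [6, 67, 64, 32, 40, 74, 89, 64]
Insert 64: [6, 64, 67, 32, 40, 74, 89, 64]
Insert 32: [6, 32, 64, 67, 40, 74, 89, 64]
Insert 40: [6, 32, 40, 64, 67, 74, 89, 64]
Insert 74: [6, 32, 40, 64, 67, 74, 89, 64]
Insert 89: [6, 32, 40, 64, 67, 74, 89, 64]
Insert 64: [6, 32, 40, 64, 64, 67, 74, 89]

Sorted: [6, 32, 40, 64, 64, 67, 74, 89]


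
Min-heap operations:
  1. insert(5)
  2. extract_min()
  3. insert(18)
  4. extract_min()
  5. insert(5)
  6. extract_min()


insert(5) -> [5]
extract_min()->5, []
insert(18) -> [18]
extract_min()->18, []
insert(5) -> [5]
extract_min()->5, []

Final heap: []


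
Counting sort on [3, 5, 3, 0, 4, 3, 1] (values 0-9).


Input: [3, 5, 3, 0, 4, 3, 1]
Counts: [1, 1, 0, 3, 1, 1, 0, 0, 0, 0]

Sorted: [0, 1, 3, 3, 3, 4, 5]


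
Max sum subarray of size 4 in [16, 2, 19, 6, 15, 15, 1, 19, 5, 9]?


[0:4]: 43
[1:5]: 42
[2:6]: 55
[3:7]: 37
[4:8]: 50
[5:9]: 40
[6:10]: 34

Max: 55 at [2:6]


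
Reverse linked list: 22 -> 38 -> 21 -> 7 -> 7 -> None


Step 1: curr=22, set curr.next=prev(None) | reversed so far: 22
Step 2: curr=38, set curr.next=prev(22) | reversed so far: 38 -> 22
Step 3: curr=21, set curr.next=prev(38) | reversed so far: 21 -> 38 -> 22
Step 4: curr=7, set curr.next=prev(21) | reversed so far: 7 -> 21 -> 38 -> 22
Step 5: curr=7, set curr.next=prev(7) | reversed so far: 7 -> 7 -> 21 -> 38 -> 22

7 -> 7 -> 21 -> 38 -> 22 -> None


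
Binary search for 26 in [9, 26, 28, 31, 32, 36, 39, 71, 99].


Step 1: lo=0, hi=8, mid=4, val=32
Step 2: lo=0, hi=3, mid=1, val=26

Found at index 1


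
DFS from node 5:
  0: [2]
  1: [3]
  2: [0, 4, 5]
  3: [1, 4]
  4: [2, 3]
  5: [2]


Visit 5, push [2]
Visit 2, push [4, 0]
Visit 0, push []
Visit 4, push [3]
Visit 3, push [1]
Visit 1, push []

DFS order: [5, 2, 0, 4, 3, 1]


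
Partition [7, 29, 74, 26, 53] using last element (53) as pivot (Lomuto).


Pivot: 53
  7 <= 53: advance i (no swap)
  29 <= 53: advance i (no swap)
  26 <= 53: swap -> [7, 29, 26, 74, 53]
Place pivot at 3: [7, 29, 26, 53, 74]

Partitioned: [7, 29, 26, 53, 74]


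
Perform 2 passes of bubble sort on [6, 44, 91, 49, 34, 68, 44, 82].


Initial: [6, 44, 91, 49, 34, 68, 44, 82]
Pass 1: [6, 44, 49, 34, 68, 44, 82, 91] (5 swaps)
Pass 2: [6, 44, 34, 49, 44, 68, 82, 91] (2 swaps)

After 2 passes: [6, 44, 34, 49, 44, 68, 82, 91]


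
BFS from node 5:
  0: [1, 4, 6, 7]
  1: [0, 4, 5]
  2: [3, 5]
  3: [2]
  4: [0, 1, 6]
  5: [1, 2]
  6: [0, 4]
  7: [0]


Visit 5, enqueue [1, 2]
Visit 1, enqueue [0, 4]
Visit 2, enqueue [3]
Visit 0, enqueue [6, 7]
Visit 4, enqueue []
Visit 3, enqueue []
Visit 6, enqueue []
Visit 7, enqueue []

BFS order: [5, 1, 2, 0, 4, 3, 6, 7]


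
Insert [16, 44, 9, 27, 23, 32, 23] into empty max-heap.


Insert 16: [16]
Insert 44: [44, 16]
Insert 9: [44, 16, 9]
Insert 27: [44, 27, 9, 16]
Insert 23: [44, 27, 9, 16, 23]
Insert 32: [44, 27, 32, 16, 23, 9]
Insert 23: [44, 27, 32, 16, 23, 9, 23]

Final heap: [44, 27, 32, 16, 23, 9, 23]


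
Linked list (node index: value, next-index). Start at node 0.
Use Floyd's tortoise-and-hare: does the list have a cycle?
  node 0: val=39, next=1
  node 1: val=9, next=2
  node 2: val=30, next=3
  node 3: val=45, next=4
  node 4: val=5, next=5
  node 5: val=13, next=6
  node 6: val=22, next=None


Floyd's tortoise (slow, +1) and hare (fast, +2):
  init: slow=0, fast=0
  step 1: slow=1, fast=2
  step 2: slow=2, fast=4
  step 3: slow=3, fast=6
  step 4: fast -> None, no cycle

Cycle: no


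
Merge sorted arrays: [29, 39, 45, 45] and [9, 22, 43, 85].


Take 9 from B
Take 22 from B
Take 29 from A
Take 39 from A
Take 43 from B
Take 45 from A
Take 45 from A

Merged: [9, 22, 29, 39, 43, 45, 45, 85]


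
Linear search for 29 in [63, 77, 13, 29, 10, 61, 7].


i=0: 63!=29
i=1: 77!=29
i=2: 13!=29
i=3: 29==29 found!

Found at 3, 4 comps


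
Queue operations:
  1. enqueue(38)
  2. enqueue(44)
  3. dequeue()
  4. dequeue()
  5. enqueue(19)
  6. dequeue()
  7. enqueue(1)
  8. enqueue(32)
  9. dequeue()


enqueue(38) -> [38]
enqueue(44) -> [38, 44]
dequeue()->38, [44]
dequeue()->44, []
enqueue(19) -> [19]
dequeue()->19, []
enqueue(1) -> [1]
enqueue(32) -> [1, 32]
dequeue()->1, [32]

Final queue: [32]


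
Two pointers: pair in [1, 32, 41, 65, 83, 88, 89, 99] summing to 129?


lo=0(1)+hi=7(99)=100
lo=1(32)+hi=7(99)=131
lo=1(32)+hi=6(89)=121
lo=2(41)+hi=6(89)=130
lo=2(41)+hi=5(88)=129

Yes: 41+88=129


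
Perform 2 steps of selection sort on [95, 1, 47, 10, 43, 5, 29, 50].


Initial: [95, 1, 47, 10, 43, 5, 29, 50]
Step 1: min=1 at 1
  Swap: [1, 95, 47, 10, 43, 5, 29, 50]
Step 2: min=5 at 5
  Swap: [1, 5, 47, 10, 43, 95, 29, 50]

After 2 steps: [1, 5, 47, 10, 43, 95, 29, 50]


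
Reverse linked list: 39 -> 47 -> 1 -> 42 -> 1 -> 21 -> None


Step 1: curr=39, set curr.next=prev(None) | reversed so far: 39
Step 2: curr=47, set curr.next=prev(39) | reversed so far: 47 -> 39
Step 3: curr=1, set curr.next=prev(47) | reversed so far: 1 -> 47 -> 39
Step 4: curr=42, set curr.next=prev(1) | reversed so far: 42 -> 1 -> 47 -> 39
Step 5: curr=1, set curr.next=prev(42) | reversed so far: 1 -> 42 -> 1 -> 47 -> 39
Step 6: curr=21, set curr.next=prev(1) | reversed so far: 21 -> 1 -> 42 -> 1 -> 47 -> 39

21 -> 1 -> 42 -> 1 -> 47 -> 39 -> None


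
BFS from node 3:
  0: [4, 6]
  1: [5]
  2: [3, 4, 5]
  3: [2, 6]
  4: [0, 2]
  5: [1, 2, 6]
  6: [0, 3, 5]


Visit 3, enqueue [2, 6]
Visit 2, enqueue [4, 5]
Visit 6, enqueue [0]
Visit 4, enqueue []
Visit 5, enqueue [1]
Visit 0, enqueue []
Visit 1, enqueue []

BFS order: [3, 2, 6, 4, 5, 0, 1]


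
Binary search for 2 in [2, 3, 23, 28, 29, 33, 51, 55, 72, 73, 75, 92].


Step 1: lo=0, hi=11, mid=5, val=33
Step 2: lo=0, hi=4, mid=2, val=23
Step 3: lo=0, hi=1, mid=0, val=2

Found at index 0


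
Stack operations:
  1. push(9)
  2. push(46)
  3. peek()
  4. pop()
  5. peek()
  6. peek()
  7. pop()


push(9) -> [9]
push(46) -> [9, 46]
peek()->46
pop()->46, [9]
peek()->9
peek()->9
pop()->9, []

Final stack: []


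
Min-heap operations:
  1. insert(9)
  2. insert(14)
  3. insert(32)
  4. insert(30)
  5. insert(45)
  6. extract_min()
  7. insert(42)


insert(9) -> [9]
insert(14) -> [9, 14]
insert(32) -> [9, 14, 32]
insert(30) -> [9, 14, 32, 30]
insert(45) -> [9, 14, 32, 30, 45]
extract_min()->9, [14, 30, 32, 45]
insert(42) -> [14, 30, 32, 45, 42]

Final heap: [14, 30, 32, 45, 42]


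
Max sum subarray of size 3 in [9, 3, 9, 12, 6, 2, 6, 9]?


[0:3]: 21
[1:4]: 24
[2:5]: 27
[3:6]: 20
[4:7]: 14
[5:8]: 17

Max: 27 at [2:5]


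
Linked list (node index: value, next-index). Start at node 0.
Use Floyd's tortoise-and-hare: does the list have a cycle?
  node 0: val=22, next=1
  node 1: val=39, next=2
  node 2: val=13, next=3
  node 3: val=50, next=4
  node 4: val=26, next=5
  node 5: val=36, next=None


Floyd's tortoise (slow, +1) and hare (fast, +2):
  init: slow=0, fast=0
  step 1: slow=1, fast=2
  step 2: slow=2, fast=4
  step 3: fast 4->5->None, no cycle

Cycle: no


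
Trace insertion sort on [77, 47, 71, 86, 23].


Initial: [77, 47, 71, 86, 23]
Insert 47: [47, 77, 71, 86, 23]
Insert 71: [47, 71, 77, 86, 23]
Insert 86: [47, 71, 77, 86, 23]
Insert 23: [23, 47, 71, 77, 86]

Sorted: [23, 47, 71, 77, 86]


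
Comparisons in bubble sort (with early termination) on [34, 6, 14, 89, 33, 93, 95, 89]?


Algorithm: bubble sort (with early termination)
Input: [34, 6, 14, 89, 33, 93, 95, 89]
Sorted: [6, 14, 33, 34, 89, 89, 93, 95]

18


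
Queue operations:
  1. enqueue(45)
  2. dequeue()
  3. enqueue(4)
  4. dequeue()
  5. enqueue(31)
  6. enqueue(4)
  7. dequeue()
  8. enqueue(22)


enqueue(45) -> [45]
dequeue()->45, []
enqueue(4) -> [4]
dequeue()->4, []
enqueue(31) -> [31]
enqueue(4) -> [31, 4]
dequeue()->31, [4]
enqueue(22) -> [4, 22]

Final queue: [4, 22]


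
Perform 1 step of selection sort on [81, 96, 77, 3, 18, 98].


Initial: [81, 96, 77, 3, 18, 98]
Step 1: min=3 at 3
  Swap: [3, 96, 77, 81, 18, 98]

After 1 step: [3, 96, 77, 81, 18, 98]


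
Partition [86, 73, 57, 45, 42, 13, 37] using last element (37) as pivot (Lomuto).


Pivot: 37
  13 <= 37: swap -> [13, 73, 57, 45, 42, 86, 37]
Place pivot at 1: [13, 37, 57, 45, 42, 86, 73]

Partitioned: [13, 37, 57, 45, 42, 86, 73]


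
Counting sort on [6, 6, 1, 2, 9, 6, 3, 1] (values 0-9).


Input: [6, 6, 1, 2, 9, 6, 3, 1]
Counts: [0, 2, 1, 1, 0, 0, 3, 0, 0, 1]

Sorted: [1, 1, 2, 3, 6, 6, 6, 9]


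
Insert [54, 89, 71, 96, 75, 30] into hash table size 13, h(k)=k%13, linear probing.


Insert 54: h=2 -> slot 2
Insert 89: h=11 -> slot 11
Insert 71: h=6 -> slot 6
Insert 96: h=5 -> slot 5
Insert 75: h=10 -> slot 10
Insert 30: h=4 -> slot 4

Table: [None, None, 54, None, 30, 96, 71, None, None, None, 75, 89, None]


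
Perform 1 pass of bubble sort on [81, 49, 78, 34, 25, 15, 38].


Initial: [81, 49, 78, 34, 25, 15, 38]
Pass 1: [49, 78, 34, 25, 15, 38, 81] (6 swaps)

After 1 pass: [49, 78, 34, 25, 15, 38, 81]


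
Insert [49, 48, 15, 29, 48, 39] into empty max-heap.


Insert 49: [49]
Insert 48: [49, 48]
Insert 15: [49, 48, 15]
Insert 29: [49, 48, 15, 29]
Insert 48: [49, 48, 15, 29, 48]
Insert 39: [49, 48, 39, 29, 48, 15]

Final heap: [49, 48, 39, 29, 48, 15]


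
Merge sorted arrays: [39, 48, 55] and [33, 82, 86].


Take 33 from B
Take 39 from A
Take 48 from A
Take 55 from A

Merged: [33, 39, 48, 55, 82, 86]


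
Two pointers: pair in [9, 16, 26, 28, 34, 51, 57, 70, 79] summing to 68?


lo=0(9)+hi=8(79)=88
lo=0(9)+hi=7(70)=79
lo=0(9)+hi=6(57)=66
lo=1(16)+hi=6(57)=73
lo=1(16)+hi=5(51)=67
lo=2(26)+hi=5(51)=77
lo=2(26)+hi=4(34)=60
lo=3(28)+hi=4(34)=62

No pair found


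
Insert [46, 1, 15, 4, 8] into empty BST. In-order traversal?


Insert 46: root
Insert 1: L from 46
Insert 15: L from 46 -> R from 1
Insert 4: L from 46 -> R from 1 -> L from 15
Insert 8: L from 46 -> R from 1 -> L from 15 -> R from 4

In-order: [1, 4, 8, 15, 46]


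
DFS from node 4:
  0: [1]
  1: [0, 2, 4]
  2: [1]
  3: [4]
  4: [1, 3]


Visit 4, push [3, 1]
Visit 1, push [2, 0]
Visit 0, push []
Visit 2, push []
Visit 3, push []

DFS order: [4, 1, 0, 2, 3]


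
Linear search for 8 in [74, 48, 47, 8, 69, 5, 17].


i=0: 74!=8
i=1: 48!=8
i=2: 47!=8
i=3: 8==8 found!

Found at 3, 4 comps


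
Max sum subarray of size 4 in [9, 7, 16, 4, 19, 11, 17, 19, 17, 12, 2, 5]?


[0:4]: 36
[1:5]: 46
[2:6]: 50
[3:7]: 51
[4:8]: 66
[5:9]: 64
[6:10]: 65
[7:11]: 50
[8:12]: 36

Max: 66 at [4:8]


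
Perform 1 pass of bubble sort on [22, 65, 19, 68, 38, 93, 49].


Initial: [22, 65, 19, 68, 38, 93, 49]
Pass 1: [22, 19, 65, 38, 68, 49, 93] (3 swaps)

After 1 pass: [22, 19, 65, 38, 68, 49, 93]


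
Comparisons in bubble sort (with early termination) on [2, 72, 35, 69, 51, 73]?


Algorithm: bubble sort (with early termination)
Input: [2, 72, 35, 69, 51, 73]
Sorted: [2, 35, 51, 69, 72, 73]

12


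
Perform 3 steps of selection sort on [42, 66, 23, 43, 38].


Initial: [42, 66, 23, 43, 38]
Step 1: min=23 at 2
  Swap: [23, 66, 42, 43, 38]
Step 2: min=38 at 4
  Swap: [23, 38, 42, 43, 66]
Step 3: min=42 at 2
  Swap: [23, 38, 42, 43, 66]

After 3 steps: [23, 38, 42, 43, 66]


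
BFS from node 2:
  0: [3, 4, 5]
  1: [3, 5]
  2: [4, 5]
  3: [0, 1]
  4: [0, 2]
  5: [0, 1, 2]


Visit 2, enqueue [4, 5]
Visit 4, enqueue [0]
Visit 5, enqueue [1]
Visit 0, enqueue [3]
Visit 1, enqueue []
Visit 3, enqueue []

BFS order: [2, 4, 5, 0, 1, 3]


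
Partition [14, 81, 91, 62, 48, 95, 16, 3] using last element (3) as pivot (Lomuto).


Pivot: 3
Place pivot at 0: [3, 81, 91, 62, 48, 95, 16, 14]

Partitioned: [3, 81, 91, 62, 48, 95, 16, 14]


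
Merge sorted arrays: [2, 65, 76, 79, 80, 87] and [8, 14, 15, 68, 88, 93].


Take 2 from A
Take 8 from B
Take 14 from B
Take 15 from B
Take 65 from A
Take 68 from B
Take 76 from A
Take 79 from A
Take 80 from A
Take 87 from A

Merged: [2, 8, 14, 15, 65, 68, 76, 79, 80, 87, 88, 93]


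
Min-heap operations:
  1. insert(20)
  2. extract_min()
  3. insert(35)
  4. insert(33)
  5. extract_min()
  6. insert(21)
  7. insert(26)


insert(20) -> [20]
extract_min()->20, []
insert(35) -> [35]
insert(33) -> [33, 35]
extract_min()->33, [35]
insert(21) -> [21, 35]
insert(26) -> [21, 35, 26]

Final heap: [21, 35, 26]


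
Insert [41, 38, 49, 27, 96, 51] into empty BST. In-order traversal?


Insert 41: root
Insert 38: L from 41
Insert 49: R from 41
Insert 27: L from 41 -> L from 38
Insert 96: R from 41 -> R from 49
Insert 51: R from 41 -> R from 49 -> L from 96

In-order: [27, 38, 41, 49, 51, 96]


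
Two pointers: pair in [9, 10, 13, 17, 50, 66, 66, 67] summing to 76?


lo=0(9)+hi=7(67)=76

Yes: 9+67=76


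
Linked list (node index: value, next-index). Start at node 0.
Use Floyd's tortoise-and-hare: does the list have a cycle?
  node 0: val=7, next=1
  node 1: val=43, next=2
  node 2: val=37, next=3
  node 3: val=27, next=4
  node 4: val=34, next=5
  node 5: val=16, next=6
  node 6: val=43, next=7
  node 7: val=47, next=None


Floyd's tortoise (slow, +1) and hare (fast, +2):
  init: slow=0, fast=0
  step 1: slow=1, fast=2
  step 2: slow=2, fast=4
  step 3: slow=3, fast=6
  step 4: fast 6->7->None, no cycle

Cycle: no


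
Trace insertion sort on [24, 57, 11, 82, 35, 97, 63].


Initial: [24, 57, 11, 82, 35, 97, 63]
Insert 57: [24, 57, 11, 82, 35, 97, 63]
Insert 11: [11, 24, 57, 82, 35, 97, 63]
Insert 82: [11, 24, 57, 82, 35, 97, 63]
Insert 35: [11, 24, 35, 57, 82, 97, 63]
Insert 97: [11, 24, 35, 57, 82, 97, 63]
Insert 63: [11, 24, 35, 57, 63, 82, 97]

Sorted: [11, 24, 35, 57, 63, 82, 97]


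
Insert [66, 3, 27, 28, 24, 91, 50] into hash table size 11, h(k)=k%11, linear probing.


Insert 66: h=0 -> slot 0
Insert 3: h=3 -> slot 3
Insert 27: h=5 -> slot 5
Insert 28: h=6 -> slot 6
Insert 24: h=2 -> slot 2
Insert 91: h=3, 1 probes -> slot 4
Insert 50: h=6, 1 probes -> slot 7

Table: [66, None, 24, 3, 91, 27, 28, 50, None, None, None]


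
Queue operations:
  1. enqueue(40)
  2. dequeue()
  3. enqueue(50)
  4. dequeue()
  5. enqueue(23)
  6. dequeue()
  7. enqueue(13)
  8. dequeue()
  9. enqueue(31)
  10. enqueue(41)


enqueue(40) -> [40]
dequeue()->40, []
enqueue(50) -> [50]
dequeue()->50, []
enqueue(23) -> [23]
dequeue()->23, []
enqueue(13) -> [13]
dequeue()->13, []
enqueue(31) -> [31]
enqueue(41) -> [31, 41]

Final queue: [31, 41]


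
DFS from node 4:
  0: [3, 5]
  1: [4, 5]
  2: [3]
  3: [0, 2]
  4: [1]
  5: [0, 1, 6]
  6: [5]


Visit 4, push [1]
Visit 1, push [5]
Visit 5, push [6, 0]
Visit 0, push [3]
Visit 3, push [2]
Visit 2, push []
Visit 6, push []

DFS order: [4, 1, 5, 0, 3, 2, 6]


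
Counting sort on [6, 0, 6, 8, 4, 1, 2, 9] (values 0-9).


Input: [6, 0, 6, 8, 4, 1, 2, 9]
Counts: [1, 1, 1, 0, 1, 0, 2, 0, 1, 1]

Sorted: [0, 1, 2, 4, 6, 6, 8, 9]


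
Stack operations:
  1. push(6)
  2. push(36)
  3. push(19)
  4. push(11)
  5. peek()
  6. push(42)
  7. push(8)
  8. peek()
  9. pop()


push(6) -> [6]
push(36) -> [6, 36]
push(19) -> [6, 36, 19]
push(11) -> [6, 36, 19, 11]
peek()->11
push(42) -> [6, 36, 19, 11, 42]
push(8) -> [6, 36, 19, 11, 42, 8]
peek()->8
pop()->8, [6, 36, 19, 11, 42]

Final stack: [6, 36, 19, 11, 42]


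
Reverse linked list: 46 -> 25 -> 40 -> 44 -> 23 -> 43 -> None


Step 1: curr=46, set curr.next=prev(None) | reversed so far: 46
Step 2: curr=25, set curr.next=prev(46) | reversed so far: 25 -> 46
Step 3: curr=40, set curr.next=prev(25) | reversed so far: 40 -> 25 -> 46
Step 4: curr=44, set curr.next=prev(40) | reversed so far: 44 -> 40 -> 25 -> 46
Step 5: curr=23, set curr.next=prev(44) | reversed so far: 23 -> 44 -> 40 -> 25 -> 46
Step 6: curr=43, set curr.next=prev(23) | reversed so far: 43 -> 23 -> 44 -> 40 -> 25 -> 46

43 -> 23 -> 44 -> 40 -> 25 -> 46 -> None


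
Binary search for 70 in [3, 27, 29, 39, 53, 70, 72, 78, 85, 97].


Step 1: lo=0, hi=9, mid=4, val=53
Step 2: lo=5, hi=9, mid=7, val=78
Step 3: lo=5, hi=6, mid=5, val=70

Found at index 5


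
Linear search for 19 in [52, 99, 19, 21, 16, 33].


i=0: 52!=19
i=1: 99!=19
i=2: 19==19 found!

Found at 2, 3 comps


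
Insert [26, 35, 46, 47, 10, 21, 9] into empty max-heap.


Insert 26: [26]
Insert 35: [35, 26]
Insert 46: [46, 26, 35]
Insert 47: [47, 46, 35, 26]
Insert 10: [47, 46, 35, 26, 10]
Insert 21: [47, 46, 35, 26, 10, 21]
Insert 9: [47, 46, 35, 26, 10, 21, 9]

Final heap: [47, 46, 35, 26, 10, 21, 9]


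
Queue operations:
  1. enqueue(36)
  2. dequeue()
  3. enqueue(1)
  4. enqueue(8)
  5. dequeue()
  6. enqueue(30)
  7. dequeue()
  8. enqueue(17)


enqueue(36) -> [36]
dequeue()->36, []
enqueue(1) -> [1]
enqueue(8) -> [1, 8]
dequeue()->1, [8]
enqueue(30) -> [8, 30]
dequeue()->8, [30]
enqueue(17) -> [30, 17]

Final queue: [30, 17]


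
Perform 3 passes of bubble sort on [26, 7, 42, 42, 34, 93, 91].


Initial: [26, 7, 42, 42, 34, 93, 91]
Pass 1: [7, 26, 42, 34, 42, 91, 93] (3 swaps)
Pass 2: [7, 26, 34, 42, 42, 91, 93] (1 swaps)
Pass 3: [7, 26, 34, 42, 42, 91, 93] (0 swaps)

After 3 passes: [7, 26, 34, 42, 42, 91, 93]


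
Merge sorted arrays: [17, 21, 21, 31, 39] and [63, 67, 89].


Take 17 from A
Take 21 from A
Take 21 from A
Take 31 from A
Take 39 from A

Merged: [17, 21, 21, 31, 39, 63, 67, 89]


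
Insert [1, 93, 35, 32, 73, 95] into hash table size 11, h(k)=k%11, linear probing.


Insert 1: h=1 -> slot 1
Insert 93: h=5 -> slot 5
Insert 35: h=2 -> slot 2
Insert 32: h=10 -> slot 10
Insert 73: h=7 -> slot 7
Insert 95: h=7, 1 probes -> slot 8

Table: [None, 1, 35, None, None, 93, None, 73, 95, None, 32]


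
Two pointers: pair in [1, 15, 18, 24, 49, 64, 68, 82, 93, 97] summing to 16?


lo=0(1)+hi=9(97)=98
lo=0(1)+hi=8(93)=94
lo=0(1)+hi=7(82)=83
lo=0(1)+hi=6(68)=69
lo=0(1)+hi=5(64)=65
lo=0(1)+hi=4(49)=50
lo=0(1)+hi=3(24)=25
lo=0(1)+hi=2(18)=19
lo=0(1)+hi=1(15)=16

Yes: 1+15=16


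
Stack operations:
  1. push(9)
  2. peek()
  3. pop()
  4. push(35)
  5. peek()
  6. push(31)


push(9) -> [9]
peek()->9
pop()->9, []
push(35) -> [35]
peek()->35
push(31) -> [35, 31]

Final stack: [35, 31]


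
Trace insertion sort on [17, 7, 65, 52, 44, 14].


Initial: [17, 7, 65, 52, 44, 14]
Insert 7: [7, 17, 65, 52, 44, 14]
Insert 65: [7, 17, 65, 52, 44, 14]
Insert 52: [7, 17, 52, 65, 44, 14]
Insert 44: [7, 17, 44, 52, 65, 14]
Insert 14: [7, 14, 17, 44, 52, 65]

Sorted: [7, 14, 17, 44, 52, 65]


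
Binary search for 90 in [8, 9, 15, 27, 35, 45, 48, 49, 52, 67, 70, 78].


Step 1: lo=0, hi=11, mid=5, val=45
Step 2: lo=6, hi=11, mid=8, val=52
Step 3: lo=9, hi=11, mid=10, val=70
Step 4: lo=11, hi=11, mid=11, val=78

Not found


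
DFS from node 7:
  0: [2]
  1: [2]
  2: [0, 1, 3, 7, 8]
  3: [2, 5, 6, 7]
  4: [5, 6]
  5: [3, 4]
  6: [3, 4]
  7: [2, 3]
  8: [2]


Visit 7, push [3, 2]
Visit 2, push [8, 3, 1, 0]
Visit 0, push []
Visit 1, push []
Visit 3, push [6, 5]
Visit 5, push [4]
Visit 4, push [6]
Visit 6, push []
Visit 8, push []

DFS order: [7, 2, 0, 1, 3, 5, 4, 6, 8]


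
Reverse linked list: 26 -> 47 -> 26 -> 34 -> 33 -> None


Step 1: curr=26, set curr.next=prev(None) | reversed so far: 26
Step 2: curr=47, set curr.next=prev(26) | reversed so far: 47 -> 26
Step 3: curr=26, set curr.next=prev(47) | reversed so far: 26 -> 47 -> 26
Step 4: curr=34, set curr.next=prev(26) | reversed so far: 34 -> 26 -> 47 -> 26
Step 5: curr=33, set curr.next=prev(34) | reversed so far: 33 -> 34 -> 26 -> 47 -> 26

33 -> 34 -> 26 -> 47 -> 26 -> None


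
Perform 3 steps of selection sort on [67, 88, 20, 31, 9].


Initial: [67, 88, 20, 31, 9]
Step 1: min=9 at 4
  Swap: [9, 88, 20, 31, 67]
Step 2: min=20 at 2
  Swap: [9, 20, 88, 31, 67]
Step 3: min=31 at 3
  Swap: [9, 20, 31, 88, 67]

After 3 steps: [9, 20, 31, 88, 67]


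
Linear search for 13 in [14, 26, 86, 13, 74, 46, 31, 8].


i=0: 14!=13
i=1: 26!=13
i=2: 86!=13
i=3: 13==13 found!

Found at 3, 4 comps


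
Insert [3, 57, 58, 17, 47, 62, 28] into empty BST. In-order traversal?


Insert 3: root
Insert 57: R from 3
Insert 58: R from 3 -> R from 57
Insert 17: R from 3 -> L from 57
Insert 47: R from 3 -> L from 57 -> R from 17
Insert 62: R from 3 -> R from 57 -> R from 58
Insert 28: R from 3 -> L from 57 -> R from 17 -> L from 47

In-order: [3, 17, 28, 47, 57, 58, 62]


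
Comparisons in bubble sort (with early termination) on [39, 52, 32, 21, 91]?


Algorithm: bubble sort (with early termination)
Input: [39, 52, 32, 21, 91]
Sorted: [21, 32, 39, 52, 91]

10


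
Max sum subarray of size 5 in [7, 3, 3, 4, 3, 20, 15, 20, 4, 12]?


[0:5]: 20
[1:6]: 33
[2:7]: 45
[3:8]: 62
[4:9]: 62
[5:10]: 71

Max: 71 at [5:10]


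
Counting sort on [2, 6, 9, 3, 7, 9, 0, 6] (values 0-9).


Input: [2, 6, 9, 3, 7, 9, 0, 6]
Counts: [1, 0, 1, 1, 0, 0, 2, 1, 0, 2]

Sorted: [0, 2, 3, 6, 6, 7, 9, 9]


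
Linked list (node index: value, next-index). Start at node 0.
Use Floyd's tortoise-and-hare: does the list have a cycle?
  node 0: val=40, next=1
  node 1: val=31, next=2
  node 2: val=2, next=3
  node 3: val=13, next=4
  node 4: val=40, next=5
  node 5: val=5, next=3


Floyd's tortoise (slow, +1) and hare (fast, +2):
  init: slow=0, fast=0
  step 1: slow=1, fast=2
  step 2: slow=2, fast=4
  step 3: slow=3, fast=3
  slow == fast at node 3: cycle detected

Cycle: yes


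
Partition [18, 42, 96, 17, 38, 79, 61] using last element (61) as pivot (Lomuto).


Pivot: 61
  18 <= 61: advance i (no swap)
  42 <= 61: advance i (no swap)
  17 <= 61: swap -> [18, 42, 17, 96, 38, 79, 61]
  38 <= 61: swap -> [18, 42, 17, 38, 96, 79, 61]
Place pivot at 4: [18, 42, 17, 38, 61, 79, 96]

Partitioned: [18, 42, 17, 38, 61, 79, 96]


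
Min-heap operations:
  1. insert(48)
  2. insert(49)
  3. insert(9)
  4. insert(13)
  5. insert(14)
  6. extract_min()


insert(48) -> [48]
insert(49) -> [48, 49]
insert(9) -> [9, 49, 48]
insert(13) -> [9, 13, 48, 49]
insert(14) -> [9, 13, 48, 49, 14]
extract_min()->9, [13, 14, 48, 49]

Final heap: [13, 14, 48, 49]


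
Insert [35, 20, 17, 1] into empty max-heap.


Insert 35: [35]
Insert 20: [35, 20]
Insert 17: [35, 20, 17]
Insert 1: [35, 20, 17, 1]

Final heap: [35, 20, 17, 1]


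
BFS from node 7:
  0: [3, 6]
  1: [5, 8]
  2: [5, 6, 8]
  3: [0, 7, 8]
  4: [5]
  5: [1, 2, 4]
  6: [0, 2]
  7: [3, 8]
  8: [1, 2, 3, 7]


Visit 7, enqueue [3, 8]
Visit 3, enqueue [0]
Visit 8, enqueue [1, 2]
Visit 0, enqueue [6]
Visit 1, enqueue [5]
Visit 2, enqueue []
Visit 6, enqueue []
Visit 5, enqueue [4]
Visit 4, enqueue []

BFS order: [7, 3, 8, 0, 1, 2, 6, 5, 4]


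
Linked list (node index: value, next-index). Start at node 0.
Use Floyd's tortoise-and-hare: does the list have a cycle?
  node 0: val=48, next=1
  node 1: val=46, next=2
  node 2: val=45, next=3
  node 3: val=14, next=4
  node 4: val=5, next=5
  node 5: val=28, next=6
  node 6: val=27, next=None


Floyd's tortoise (slow, +1) and hare (fast, +2):
  init: slow=0, fast=0
  step 1: slow=1, fast=2
  step 2: slow=2, fast=4
  step 3: slow=3, fast=6
  step 4: fast -> None, no cycle

Cycle: no


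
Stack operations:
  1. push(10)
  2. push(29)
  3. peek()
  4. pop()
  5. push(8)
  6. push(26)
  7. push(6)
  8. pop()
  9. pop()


push(10) -> [10]
push(29) -> [10, 29]
peek()->29
pop()->29, [10]
push(8) -> [10, 8]
push(26) -> [10, 8, 26]
push(6) -> [10, 8, 26, 6]
pop()->6, [10, 8, 26]
pop()->26, [10, 8]

Final stack: [10, 8]


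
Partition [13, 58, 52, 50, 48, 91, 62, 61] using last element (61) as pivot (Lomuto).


Pivot: 61
  13 <= 61: advance i (no swap)
  58 <= 61: advance i (no swap)
  52 <= 61: advance i (no swap)
  50 <= 61: advance i (no swap)
  48 <= 61: advance i (no swap)
Place pivot at 5: [13, 58, 52, 50, 48, 61, 62, 91]

Partitioned: [13, 58, 52, 50, 48, 61, 62, 91]


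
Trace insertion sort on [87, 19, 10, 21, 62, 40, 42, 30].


Initial: [87, 19, 10, 21, 62, 40, 42, 30]
Insert 19: [19, 87, 10, 21, 62, 40, 42, 30]
Insert 10: [10, 19, 87, 21, 62, 40, 42, 30]
Insert 21: [10, 19, 21, 87, 62, 40, 42, 30]
Insert 62: [10, 19, 21, 62, 87, 40, 42, 30]
Insert 40: [10, 19, 21, 40, 62, 87, 42, 30]
Insert 42: [10, 19, 21, 40, 42, 62, 87, 30]
Insert 30: [10, 19, 21, 30, 40, 42, 62, 87]

Sorted: [10, 19, 21, 30, 40, 42, 62, 87]


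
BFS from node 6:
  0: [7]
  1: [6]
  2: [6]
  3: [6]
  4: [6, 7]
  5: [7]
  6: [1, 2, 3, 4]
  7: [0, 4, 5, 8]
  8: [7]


Visit 6, enqueue [1, 2, 3, 4]
Visit 1, enqueue []
Visit 2, enqueue []
Visit 3, enqueue []
Visit 4, enqueue [7]
Visit 7, enqueue [0, 5, 8]
Visit 0, enqueue []
Visit 5, enqueue []
Visit 8, enqueue []

BFS order: [6, 1, 2, 3, 4, 7, 0, 5, 8]


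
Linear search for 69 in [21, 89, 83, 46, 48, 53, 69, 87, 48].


i=0: 21!=69
i=1: 89!=69
i=2: 83!=69
i=3: 46!=69
i=4: 48!=69
i=5: 53!=69
i=6: 69==69 found!

Found at 6, 7 comps


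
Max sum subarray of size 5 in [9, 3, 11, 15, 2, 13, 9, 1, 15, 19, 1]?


[0:5]: 40
[1:6]: 44
[2:7]: 50
[3:8]: 40
[4:9]: 40
[5:10]: 57
[6:11]: 45

Max: 57 at [5:10]


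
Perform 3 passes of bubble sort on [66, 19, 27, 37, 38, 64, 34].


Initial: [66, 19, 27, 37, 38, 64, 34]
Pass 1: [19, 27, 37, 38, 64, 34, 66] (6 swaps)
Pass 2: [19, 27, 37, 38, 34, 64, 66] (1 swaps)
Pass 3: [19, 27, 37, 34, 38, 64, 66] (1 swaps)

After 3 passes: [19, 27, 37, 34, 38, 64, 66]


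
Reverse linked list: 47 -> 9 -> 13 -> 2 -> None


Step 1: curr=47, set curr.next=prev(None) | reversed so far: 47
Step 2: curr=9, set curr.next=prev(47) | reversed so far: 9 -> 47
Step 3: curr=13, set curr.next=prev(9) | reversed so far: 13 -> 9 -> 47
Step 4: curr=2, set curr.next=prev(13) | reversed so far: 2 -> 13 -> 9 -> 47

2 -> 13 -> 9 -> 47 -> None


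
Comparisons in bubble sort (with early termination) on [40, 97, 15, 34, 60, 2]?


Algorithm: bubble sort (with early termination)
Input: [40, 97, 15, 34, 60, 2]
Sorted: [2, 15, 34, 40, 60, 97]

15


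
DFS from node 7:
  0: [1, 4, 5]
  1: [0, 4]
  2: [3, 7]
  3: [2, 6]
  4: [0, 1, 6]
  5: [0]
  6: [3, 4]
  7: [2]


Visit 7, push [2]
Visit 2, push [3]
Visit 3, push [6]
Visit 6, push [4]
Visit 4, push [1, 0]
Visit 0, push [5, 1]
Visit 1, push []
Visit 5, push []

DFS order: [7, 2, 3, 6, 4, 0, 1, 5]
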